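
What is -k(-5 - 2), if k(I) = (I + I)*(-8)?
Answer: -112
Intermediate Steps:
k(I) = -16*I (k(I) = (2*I)*(-8) = -16*I)
-k(-5 - 2) = -(-16)*(-5 - 2) = -(-16)*(-7) = -1*112 = -112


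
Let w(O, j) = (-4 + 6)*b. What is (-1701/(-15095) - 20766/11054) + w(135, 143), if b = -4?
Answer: -814770478/83430065 ≈ -9.7659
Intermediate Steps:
w(O, j) = -8 (w(O, j) = (-4 + 6)*(-4) = 2*(-4) = -8)
(-1701/(-15095) - 20766/11054) + w(135, 143) = (-1701/(-15095) - 20766/11054) - 8 = (-1701*(-1/15095) - 20766*1/11054) - 8 = (1701/15095 - 10383/5527) - 8 = -147329958/83430065 - 8 = -814770478/83430065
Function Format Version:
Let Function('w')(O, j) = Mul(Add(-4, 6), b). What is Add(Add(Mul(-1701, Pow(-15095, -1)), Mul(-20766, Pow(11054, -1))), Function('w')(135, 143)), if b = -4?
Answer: Rational(-814770478, 83430065) ≈ -9.7659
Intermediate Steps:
Function('w')(O, j) = -8 (Function('w')(O, j) = Mul(Add(-4, 6), -4) = Mul(2, -4) = -8)
Add(Add(Mul(-1701, Pow(-15095, -1)), Mul(-20766, Pow(11054, -1))), Function('w')(135, 143)) = Add(Add(Mul(-1701, Pow(-15095, -1)), Mul(-20766, Pow(11054, -1))), -8) = Add(Add(Mul(-1701, Rational(-1, 15095)), Mul(-20766, Rational(1, 11054))), -8) = Add(Add(Rational(1701, 15095), Rational(-10383, 5527)), -8) = Add(Rational(-147329958, 83430065), -8) = Rational(-814770478, 83430065)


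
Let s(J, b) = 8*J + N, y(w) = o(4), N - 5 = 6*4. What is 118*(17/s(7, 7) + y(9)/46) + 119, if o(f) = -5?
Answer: 14924/115 ≈ 129.77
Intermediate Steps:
N = 29 (N = 5 + 6*4 = 5 + 24 = 29)
y(w) = -5
s(J, b) = 29 + 8*J (s(J, b) = 8*J + 29 = 29 + 8*J)
118*(17/s(7, 7) + y(9)/46) + 119 = 118*(17/(29 + 8*7) - 5/46) + 119 = 118*(17/(29 + 56) - 5*1/46) + 119 = 118*(17/85 - 5/46) + 119 = 118*(17*(1/85) - 5/46) + 119 = 118*(⅕ - 5/46) + 119 = 118*(21/230) + 119 = 1239/115 + 119 = 14924/115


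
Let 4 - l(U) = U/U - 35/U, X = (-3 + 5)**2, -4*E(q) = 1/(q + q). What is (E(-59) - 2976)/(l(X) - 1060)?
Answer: 1404671/494774 ≈ 2.8390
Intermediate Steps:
E(q) = -1/(8*q) (E(q) = -1/(4*(q + q)) = -1/(2*q)/4 = -1/(8*q))
X = 4 (X = 2**2 = 4)
l(U) = 3 + 35/U (l(U) = 4 - (U/U - 35/U) = 4 - (1 - 35/U) = 4 + (-1 + 35/U) = 3 + 35/U)
(E(-59) - 2976)/(l(X) - 1060) = (-1/8/(-59) - 2976)/((3 + 35/4) - 1060) = (-1/8*(-1/59) - 2976)/((3 + 35*(1/4)) - 1060) = (1/472 - 2976)/((3 + 35/4) - 1060) = -1404671/(472*(47/4 - 1060)) = -1404671/(472*(-4193/4)) = -1404671/472*(-4/4193) = 1404671/494774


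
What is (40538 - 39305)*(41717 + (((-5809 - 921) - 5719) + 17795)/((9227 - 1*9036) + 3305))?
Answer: 89915278437/1748 ≈ 5.1439e+7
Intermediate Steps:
(40538 - 39305)*(41717 + (((-5809 - 921) - 5719) + 17795)/((9227 - 1*9036) + 3305)) = 1233*(41717 + ((-6730 - 5719) + 17795)/((9227 - 9036) + 3305)) = 1233*(41717 + (-12449 + 17795)/(191 + 3305)) = 1233*(41717 + 5346/3496) = 1233*(41717 + 5346*(1/3496)) = 1233*(41717 + 2673/1748) = 1233*(72923989/1748) = 89915278437/1748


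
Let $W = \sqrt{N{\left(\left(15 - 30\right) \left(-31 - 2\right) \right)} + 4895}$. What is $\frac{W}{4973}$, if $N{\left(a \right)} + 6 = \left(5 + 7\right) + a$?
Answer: $\frac{2 \sqrt{1349}}{4973} \approx 0.014771$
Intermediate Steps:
$N{\left(a \right)} = 6 + a$ ($N{\left(a \right)} = -6 + \left(\left(5 + 7\right) + a\right) = -6 + \left(12 + a\right) = 6 + a$)
$W = 2 \sqrt{1349}$ ($W = \sqrt{\left(6 + \left(15 - 30\right) \left(-31 - 2\right)\right) + 4895} = \sqrt{\left(6 - -495\right) + 4895} = \sqrt{\left(6 + 495\right) + 4895} = \sqrt{501 + 4895} = \sqrt{5396} = 2 \sqrt{1349} \approx 73.458$)
$\frac{W}{4973} = \frac{2 \sqrt{1349}}{4973}$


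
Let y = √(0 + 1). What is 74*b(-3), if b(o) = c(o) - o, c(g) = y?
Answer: 296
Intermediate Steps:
y = 1 (y = √1 = 1)
c(g) = 1
b(o) = 1 - o
74*b(-3) = 74*(1 - 1*(-3)) = 74*(1 + 3) = 74*4 = 296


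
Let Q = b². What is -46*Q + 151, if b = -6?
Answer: -1505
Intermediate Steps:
Q = 36 (Q = (-6)² = 36)
-46*Q + 151 = -46*36 + 151 = -1656 + 151 = -1505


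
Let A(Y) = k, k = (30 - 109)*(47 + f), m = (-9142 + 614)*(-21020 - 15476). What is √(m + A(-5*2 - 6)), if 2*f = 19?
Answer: √1244933698/2 ≈ 17642.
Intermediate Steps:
f = 19/2 (f = (½)*19 = 19/2 ≈ 9.5000)
m = 311237888 (m = -8528*(-36496) = 311237888)
k = -8927/2 (k = (30 - 109)*(47 + 19/2) = -79*113/2 = -8927/2 ≈ -4463.5)
A(Y) = -8927/2
√(m + A(-5*2 - 6)) = √(311237888 - 8927/2) = √(622466849/2) = √1244933698/2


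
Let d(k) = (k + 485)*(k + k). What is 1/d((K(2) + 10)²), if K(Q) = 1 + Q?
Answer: 1/221052 ≈ 4.5238e-6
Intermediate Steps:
d(k) = 2*k*(485 + k) (d(k) = (485 + k)*(2*k) = 2*k*(485 + k))
1/d((K(2) + 10)²) = 1/(2*((1 + 2) + 10)²*(485 + ((1 + 2) + 10)²)) = 1/(2*(3 + 10)²*(485 + (3 + 10)²)) = 1/(2*13²*(485 + 13²)) = 1/(2*169*(485 + 169)) = 1/(2*169*654) = 1/221052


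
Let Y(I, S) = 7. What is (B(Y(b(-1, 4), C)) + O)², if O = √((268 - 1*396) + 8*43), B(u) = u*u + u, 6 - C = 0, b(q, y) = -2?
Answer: 3352 + 672*√6 ≈ 4998.1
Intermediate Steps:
C = 6 (C = 6 - 1*0 = 6 + 0 = 6)
B(u) = u + u² (B(u) = u² + u = u + u²)
O = 6*√6 (O = √((268 - 396) + 344) = √(-128 + 344) = √216 = 6*√6 ≈ 14.697)
(B(Y(b(-1, 4), C)) + O)² = (7*(1 + 7) + 6*√6)² = (7*8 + 6*√6)² = (56 + 6*√6)²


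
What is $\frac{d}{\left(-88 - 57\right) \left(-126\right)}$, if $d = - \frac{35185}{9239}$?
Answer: $- \frac{7037}{33759306} \approx -0.00020845$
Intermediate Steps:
$d = - \frac{35185}{9239}$ ($d = \left(-35185\right) \frac{1}{9239} = - \frac{35185}{9239} \approx -3.8083$)
$\frac{d}{\left(-88 - 57\right) \left(-126\right)} = - \frac{35185}{9239 \left(-88 - 57\right) \left(-126\right)} = - \frac{35185}{9239 \left(\left(-145\right) \left(-126\right)\right)} = - \frac{35185}{9239 \cdot 18270} = \left(- \frac{35185}{9239}\right) \frac{1}{18270} = - \frac{7037}{33759306}$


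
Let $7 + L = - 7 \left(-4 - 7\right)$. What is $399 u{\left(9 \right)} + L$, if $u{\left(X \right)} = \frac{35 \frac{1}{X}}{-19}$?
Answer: $- \frac{35}{3} \approx -11.667$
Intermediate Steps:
$u{\left(X \right)} = - \frac{35}{19 X}$ ($u{\left(X \right)} = \frac{35}{X} \left(- \frac{1}{19}\right) = - \frac{35}{19 X}$)
$L = 70$ ($L = -7 - 7 \left(-4 - 7\right) = -7 - -77 = -7 + 77 = 70$)
$399 u{\left(9 \right)} + L = 399 \left(- \frac{35}{19 \cdot 9}\right) + 70 = 399 \left(\left(- \frac{35}{19}\right) \frac{1}{9}\right) + 70 = 399 \left(- \frac{35}{171}\right) + 70 = - \frac{245}{3} + 70 = - \frac{35}{3}$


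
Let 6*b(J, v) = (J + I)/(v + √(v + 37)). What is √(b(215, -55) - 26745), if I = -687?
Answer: √3*√((4412689 - 240705*I*√2)/(-55 + 3*I*√2))/3 ≈ 0.00033534 + 163.53*I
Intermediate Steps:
b(J, v) = (-687 + J)/(6*(v + √(37 + v))) (b(J, v) = ((J - 687)/(v + √(v + 37)))/6 = ((-687 + J)/(v + √(37 + v)))/6 = (-687 + J)/(6*(v + √(37 + v))))
√(b(215, -55) - 26745) = √((-687 + 215)/(6*(-55 + √(37 - 55))) - 26745) = √((⅙)*(-472)/(-55 + √(-18)) - 26745) = √((⅙)*(-472)/(-55 + 3*I*√2) - 26745) = √(-236/(3*(-55 + 3*I*√2)) - 26745) = √(-26745 - 236/(3*(-55 + 3*I*√2)))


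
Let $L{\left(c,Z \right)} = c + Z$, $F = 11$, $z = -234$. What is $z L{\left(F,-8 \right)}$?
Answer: $-702$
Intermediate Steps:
$L{\left(c,Z \right)} = Z + c$
$z L{\left(F,-8 \right)} = - 234 \left(-8 + 11\right) = \left(-234\right) 3 = -702$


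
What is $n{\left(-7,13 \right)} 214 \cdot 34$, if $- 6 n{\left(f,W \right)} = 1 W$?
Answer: $- \frac{47294}{3} \approx -15765.0$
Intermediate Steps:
$n{\left(f,W \right)} = - \frac{W}{6}$ ($n{\left(f,W \right)} = - \frac{1 W}{6} = - \frac{W}{6}$)
$n{\left(-7,13 \right)} 214 \cdot 34 = \left(- \frac{1}{6}\right) 13 \cdot 214 \cdot 34 = \left(- \frac{13}{6}\right) 214 \cdot 34 = \left(- \frac{1391}{3}\right) 34 = - \frac{47294}{3}$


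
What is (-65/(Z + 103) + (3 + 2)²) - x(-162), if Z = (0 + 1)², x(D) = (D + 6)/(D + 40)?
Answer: 11271/488 ≈ 23.096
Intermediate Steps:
x(D) = (6 + D)/(40 + D)
Z = 1 (Z = 1² = 1)
(-65/(Z + 103) + (3 + 2)²) - x(-162) = (-65/(1 + 103) + (3 + 2)²) - (6 - 162)/(40 - 162) = (-65/104 + 5²) - (-156)/(-122) = (-65*1/104 + 25) - (-1)*(-156)/122 = (-5/8 + 25) - 1*78/61 = 195/8 - 78/61 = 11271/488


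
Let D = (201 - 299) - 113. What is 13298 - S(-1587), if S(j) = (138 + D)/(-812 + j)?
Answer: 31901829/2399 ≈ 13298.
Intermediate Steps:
D = -211 (D = -98 - 113 = -211)
S(j) = -73/(-812 + j) (S(j) = (138 - 211)/(-812 + j) = -73/(-812 + j))
13298 - S(-1587) = 13298 - (-73)/(-812 - 1587) = 13298 - (-73)/(-2399) = 13298 - (-73)*(-1)/2399 = 13298 - 1*73/2399 = 13298 - 73/2399 = 31901829/2399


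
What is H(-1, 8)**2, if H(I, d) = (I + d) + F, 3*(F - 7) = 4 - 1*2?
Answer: 1936/9 ≈ 215.11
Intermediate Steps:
F = 23/3 (F = 7 + (4 - 1*2)/3 = 7 + (4 - 2)/3 = 7 + (1/3)*2 = 7 + 2/3 = 23/3 ≈ 7.6667)
H(I, d) = 23/3 + I + d (H(I, d) = (I + d) + 23/3 = 23/3 + I + d)
H(-1, 8)**2 = (23/3 - 1 + 8)**2 = (44/3)**2 = 1936/9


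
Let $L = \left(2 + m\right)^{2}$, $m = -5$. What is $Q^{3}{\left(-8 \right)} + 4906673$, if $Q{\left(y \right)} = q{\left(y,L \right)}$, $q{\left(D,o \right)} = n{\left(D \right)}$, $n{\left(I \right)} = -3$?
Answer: $4906646$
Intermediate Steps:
$L = 9$ ($L = \left(2 - 5\right)^{2} = \left(-3\right)^{2} = 9$)
$q{\left(D,o \right)} = -3$
$Q{\left(y \right)} = -3$
$Q^{3}{\left(-8 \right)} + 4906673 = \left(-3\right)^{3} + 4906673 = -27 + 4906673 = 4906646$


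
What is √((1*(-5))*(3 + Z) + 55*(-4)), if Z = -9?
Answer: I*√190 ≈ 13.784*I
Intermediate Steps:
√((1*(-5))*(3 + Z) + 55*(-4)) = √((1*(-5))*(3 - 9) + 55*(-4)) = √(-5*(-6) - 220) = √(30 - 220) = √(-190) = I*√190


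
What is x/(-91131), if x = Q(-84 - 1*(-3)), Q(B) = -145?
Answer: 145/91131 ≈ 0.0015911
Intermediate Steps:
x = -145
x/(-91131) = -145/(-91131) = -145*(-1/91131) = 145/91131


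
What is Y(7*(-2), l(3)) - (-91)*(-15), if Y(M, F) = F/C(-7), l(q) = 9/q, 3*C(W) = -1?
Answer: -1374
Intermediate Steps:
C(W) = -⅓ (C(W) = (⅓)*(-1) = -⅓)
Y(M, F) = -3*F (Y(M, F) = F/(-⅓) = F*(-3) = -3*F)
Y(7*(-2), l(3)) - (-91)*(-15) = -27/3 - (-91)*(-15) = -27/3 - 1*1365 = -3*3 - 1365 = -9 - 1365 = -1374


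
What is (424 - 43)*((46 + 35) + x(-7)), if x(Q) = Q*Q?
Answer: 49530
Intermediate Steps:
x(Q) = Q²
(424 - 43)*((46 + 35) + x(-7)) = (424 - 43)*((46 + 35) + (-7)²) = 381*(81 + 49) = 381*130 = 49530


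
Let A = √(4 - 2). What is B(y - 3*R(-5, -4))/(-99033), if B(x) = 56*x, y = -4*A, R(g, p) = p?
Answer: -224/33011 + 224*√2/99033 ≈ -0.0035868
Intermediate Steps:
A = √2 ≈ 1.4142
y = -4*√2 ≈ -5.6569
B(y - 3*R(-5, -4))/(-99033) = (56*(-4*√2 - 3*(-4)))/(-99033) = (56*(-4*√2 + 12))*(-1/99033) = (56*(12 - 4*√2))*(-1/99033) = (672 - 224*√2)*(-1/99033) = -224/33011 + 224*√2/99033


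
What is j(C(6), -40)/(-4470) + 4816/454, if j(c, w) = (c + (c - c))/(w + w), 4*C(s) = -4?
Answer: 861100573/81175200 ≈ 10.608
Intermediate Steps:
C(s) = -1 (C(s) = (¼)*(-4) = -1)
j(c, w) = c/(2*w) (j(c, w) = (c + 0)/((2*w)) = c*(1/(2*w)) = c/(2*w))
j(C(6), -40)/(-4470) + 4816/454 = ((½)*(-1)/(-40))/(-4470) + 4816/454 = ((½)*(-1)*(-1/40))*(-1/4470) + 4816*(1/454) = (1/80)*(-1/4470) + 2408/227 = -1/357600 + 2408/227 = 861100573/81175200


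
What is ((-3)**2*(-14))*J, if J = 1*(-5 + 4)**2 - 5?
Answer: 504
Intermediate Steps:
J = -4 (J = 1*(-1)**2 - 5 = 1*1 - 5 = 1 - 5 = -4)
((-3)**2*(-14))*J = ((-3)**2*(-14))*(-4) = (9*(-14))*(-4) = -126*(-4) = 504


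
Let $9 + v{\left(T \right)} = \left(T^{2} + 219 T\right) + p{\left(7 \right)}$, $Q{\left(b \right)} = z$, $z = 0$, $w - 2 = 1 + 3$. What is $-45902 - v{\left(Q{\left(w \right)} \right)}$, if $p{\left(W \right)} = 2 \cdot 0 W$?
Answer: $-45893$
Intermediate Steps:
$w = 6$ ($w = 2 + \left(1 + 3\right) = 2 + 4 = 6$)
$p{\left(W \right)} = 0$ ($p{\left(W \right)} = 0 W = 0$)
$Q{\left(b \right)} = 0$
$v{\left(T \right)} = -9 + T^{2} + 219 T$ ($v{\left(T \right)} = -9 + \left(\left(T^{2} + 219 T\right) + 0\right) = -9 + \left(T^{2} + 219 T\right) = -9 + T^{2} + 219 T$)
$-45902 - v{\left(Q{\left(w \right)} \right)} = -45902 - \left(-9 + 0^{2} + 219 \cdot 0\right) = -45902 - \left(-9 + 0 + 0\right) = -45902 - -9 = -45902 + 9 = -45893$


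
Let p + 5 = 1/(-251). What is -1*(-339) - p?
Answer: 86345/251 ≈ 344.00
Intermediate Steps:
p = -1256/251 (p = -5 + 1/(-251) = -5 - 1/251 = -1256/251 ≈ -5.0040)
-1*(-339) - p = -1*(-339) - 1*(-1256/251) = 339 + 1256/251 = 86345/251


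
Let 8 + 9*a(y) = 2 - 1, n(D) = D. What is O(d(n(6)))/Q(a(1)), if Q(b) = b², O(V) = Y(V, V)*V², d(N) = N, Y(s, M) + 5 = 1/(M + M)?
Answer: -14337/49 ≈ -292.59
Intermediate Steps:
Y(s, M) = -5 + 1/(2*M) (Y(s, M) = -5 + 1/(M + M) = -5 + 1/(2*M))
O(V) = V²*(-5 + 1/(2*V)) (O(V) = (-5 + 1/(2*V))*V² = V²*(-5 + 1/(2*V)))
a(y) = -7/9 (a(y) = -8/9 + (2 - 1)/9 = -8/9 + (⅑)*1 = -8/9 + ⅑ = -7/9)
O(d(n(6)))/Q(a(1)) = ((½)*6*(1 - 10*6))/((-7/9)²) = ((½)*6*(1 - 60))/(49/81) = ((½)*6*(-59))*(81/49) = -177*81/49 = -14337/49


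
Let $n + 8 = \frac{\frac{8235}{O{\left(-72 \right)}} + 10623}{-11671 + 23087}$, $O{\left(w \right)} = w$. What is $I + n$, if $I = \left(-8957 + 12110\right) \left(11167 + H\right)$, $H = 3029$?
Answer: $\frac{4087839537509}{91328} \approx 4.476 \cdot 10^{7}$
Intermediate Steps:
$I = 44759988$ ($I = \left(-8957 + 12110\right) \left(11167 + 3029\right) = 3153 \cdot 14196 = 44759988$)
$n = - \frac{646555}{91328}$ ($n = -8 + \frac{\frac{8235}{-72} + 10623}{-11671 + 23087} = -8 + \frac{8235 \left(- \frac{1}{72}\right) + 10623}{11416} = -8 + \left(- \frac{915}{8} + 10623\right) \frac{1}{11416} = -8 + \frac{84069}{8} \cdot \frac{1}{11416} = -8 + \frac{84069}{91328} = - \frac{646555}{91328} \approx -7.0795$)
$I + n = 44759988 - \frac{646555}{91328} = \frac{4087839537509}{91328}$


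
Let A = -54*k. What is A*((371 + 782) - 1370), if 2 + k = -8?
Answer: -117180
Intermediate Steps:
k = -10 (k = -2 - 8 = -10)
A = 540 (A = -54*(-10) = 540)
A*((371 + 782) - 1370) = 540*((371 + 782) - 1370) = 540*(1153 - 1370) = 540*(-217) = -117180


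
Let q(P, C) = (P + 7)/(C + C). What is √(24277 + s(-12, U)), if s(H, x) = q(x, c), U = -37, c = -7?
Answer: √1189678/7 ≈ 155.82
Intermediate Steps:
q(P, C) = (7 + P)/(2*C) (q(P, C) = (7 + P)/((2*C)) = (7 + P)*(1/(2*C)) = (7 + P)/(2*C))
s(H, x) = -½ - x/14 (s(H, x) = (½)*(7 + x)/(-7) = (½)*(-⅐)*(7 + x) = -½ - x/14)
√(24277 + s(-12, U)) = √(24277 + (-½ - 1/14*(-37))) = √(24277 + (-½ + 37/14)) = √(24277 + 15/7) = √(169954/7) = √1189678/7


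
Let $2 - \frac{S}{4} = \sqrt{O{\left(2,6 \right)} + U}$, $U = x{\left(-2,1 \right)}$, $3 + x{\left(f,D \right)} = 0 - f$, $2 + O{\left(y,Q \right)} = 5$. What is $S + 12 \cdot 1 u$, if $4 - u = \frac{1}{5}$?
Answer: $\frac{268}{5} - 4 \sqrt{2} \approx 47.943$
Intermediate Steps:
$O{\left(y,Q \right)} = 3$ ($O{\left(y,Q \right)} = -2 + 5 = 3$)
$x{\left(f,D \right)} = -3 - f$ ($x{\left(f,D \right)} = -3 + \left(0 - f\right) = -3 - f$)
$U = -1$ ($U = -3 - -2 = -3 + 2 = -1$)
$u = \frac{19}{5}$ ($u = 4 - \frac{1}{5} = \frac{19}{5} \approx 3.8$)
$S = 8 - 4 \sqrt{2}$ ($S = 8 - 4 \sqrt{3 - 1} = 8 - 4 \sqrt{2} \approx 2.3431$)
$S + 12 \cdot 1 u = \left(8 - 4 \sqrt{2}\right) + 12 \cdot 1 \cdot \frac{19}{5} = \left(8 - 4 \sqrt{2}\right) + 12 \cdot \frac{19}{5} = \left(8 - 4 \sqrt{2}\right) + \frac{228}{5} = \frac{268}{5} - 4 \sqrt{2}$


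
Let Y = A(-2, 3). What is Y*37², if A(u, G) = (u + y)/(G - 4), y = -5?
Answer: 9583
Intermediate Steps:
A(u, G) = (-5 + u)/(-4 + G) (A(u, G) = (u - 5)/(G - 4) = (-5 + u)/(-4 + G))
Y = 7 (Y = (-5 - 2)/(-4 + 3) = -7/(-1) = -1*(-7) = 7)
Y*37² = 7*37² = 7*1369 = 9583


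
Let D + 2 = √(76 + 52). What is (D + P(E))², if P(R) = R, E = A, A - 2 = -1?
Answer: 129 - 16*√2 ≈ 106.37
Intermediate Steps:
A = 1 (A = 2 - 1 = 1)
E = 1
D = -2 + 8*√2 (D = -2 + √(76 + 52) = -2 + √128 = -2 + 8*√2 ≈ 9.3137)
(D + P(E))² = ((-2 + 8*√2) + 1)² = (-1 + 8*√2)²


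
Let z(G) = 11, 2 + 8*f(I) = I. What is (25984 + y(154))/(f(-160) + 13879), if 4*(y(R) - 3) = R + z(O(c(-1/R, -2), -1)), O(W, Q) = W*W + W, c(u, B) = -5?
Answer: 104113/55435 ≈ 1.8781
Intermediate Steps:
O(W, Q) = W + W**2 (O(W, Q) = W**2 + W = W + W**2)
f(I) = -1/4 + I/8
y(R) = 23/4 + R/4 (y(R) = 3 + (R + 11)/4 = 3 + (11 + R)/4 = 3 + (11/4 + R/4) = 23/4 + R/4)
(25984 + y(154))/(f(-160) + 13879) = (25984 + (23/4 + (1/4)*154))/((-1/4 + (1/8)*(-160)) + 13879) = (25984 + (23/4 + 77/2))/((-1/4 - 20) + 13879) = (25984 + 177/4)/(-81/4 + 13879) = 104113/(4*(55435/4)) = (104113/4)*(4/55435) = 104113/55435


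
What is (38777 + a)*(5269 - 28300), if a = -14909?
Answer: -549703908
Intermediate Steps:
(38777 + a)*(5269 - 28300) = (38777 - 14909)*(5269 - 28300) = 23868*(-23031) = -549703908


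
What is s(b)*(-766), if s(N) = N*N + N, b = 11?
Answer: -101112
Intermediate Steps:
s(N) = N + N**2 (s(N) = N**2 + N = N + N**2)
s(b)*(-766) = (11*(1 + 11))*(-766) = (11*12)*(-766) = 132*(-766) = -101112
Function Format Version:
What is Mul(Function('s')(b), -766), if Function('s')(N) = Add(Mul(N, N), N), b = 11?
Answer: -101112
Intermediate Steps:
Function('s')(N) = Add(N, Pow(N, 2)) (Function('s')(N) = Add(Pow(N, 2), N) = Add(N, Pow(N, 2)))
Mul(Function('s')(b), -766) = Mul(Mul(11, Add(1, 11)), -766) = Mul(Mul(11, 12), -766) = Mul(132, -766) = -101112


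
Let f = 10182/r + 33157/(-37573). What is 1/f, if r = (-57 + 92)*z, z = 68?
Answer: 44711870/151827313 ≈ 0.29449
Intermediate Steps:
r = 2380 (r = (-57 + 92)*68 = 35*68 = 2380)
f = 151827313/44711870 (f = 10182/2380 + 33157/(-37573) = 10182*(1/2380) + 33157*(-1/37573) = 5091/1190 - 33157/37573 = 151827313/44711870 ≈ 3.3957)
1/f = 1/(151827313/44711870) = 44711870/151827313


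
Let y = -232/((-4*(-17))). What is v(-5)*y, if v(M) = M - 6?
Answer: 638/17 ≈ 37.529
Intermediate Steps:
v(M) = -6 + M
y = -58/17 (y = -232/68 = -232*1/68 = -58/17 ≈ -3.4118)
v(-5)*y = (-6 - 5)*(-58/17) = -11*(-58/17) = 638/17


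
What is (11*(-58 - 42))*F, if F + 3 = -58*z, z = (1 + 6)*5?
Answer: 2236300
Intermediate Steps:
z = 35 (z = 7*5 = 35)
F = -2033 (F = -3 - 58*35 = -3 - 2030 = -2033)
(11*(-58 - 42))*F = (11*(-58 - 42))*(-2033) = (11*(-100))*(-2033) = -1100*(-2033) = 2236300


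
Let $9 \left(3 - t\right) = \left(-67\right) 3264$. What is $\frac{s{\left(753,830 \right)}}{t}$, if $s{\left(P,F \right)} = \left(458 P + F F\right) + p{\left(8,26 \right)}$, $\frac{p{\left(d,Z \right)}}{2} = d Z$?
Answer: $\frac{620514}{14581} \approx 42.556$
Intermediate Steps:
$p{\left(d,Z \right)} = 2 Z d$ ($p{\left(d,Z \right)} = 2 d Z = 2 Z d$)
$s{\left(P,F \right)} = 416 + F^{2} + 458 P$ ($s{\left(P,F \right)} = \left(458 P + F F\right) + 2 \cdot 26 \cdot 8 = \left(458 P + F^{2}\right) + 416 = \left(F^{2} + 458 P\right) + 416 = 416 + F^{2} + 458 P$)
$t = \frac{72905}{3}$ ($t = 3 - \frac{\left(-67\right) 3264}{9} = 3 - - \frac{72896}{3} = 3 + \frac{72896}{3} = \frac{72905}{3} \approx 24302.0$)
$\frac{s{\left(753,830 \right)}}{t} = \frac{416 + 830^{2} + 458 \cdot 753}{\frac{72905}{3}} = \left(416 + 688900 + 344874\right) \frac{3}{72905} = 1034190 \cdot \frac{3}{72905} = \frac{620514}{14581}$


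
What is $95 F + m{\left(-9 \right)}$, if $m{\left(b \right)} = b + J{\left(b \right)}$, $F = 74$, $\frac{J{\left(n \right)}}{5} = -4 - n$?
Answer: $7046$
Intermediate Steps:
$J{\left(n \right)} = -20 - 5 n$ ($J{\left(n \right)} = 5 \left(-4 - n\right) = -20 - 5 n$)
$m{\left(b \right)} = -20 - 4 b$ ($m{\left(b \right)} = b - \left(20 + 5 b\right) = -20 - 4 b$)
$95 F + m{\left(-9 \right)} = 95 \cdot 74 - -16 = 7030 + \left(-20 + 36\right) = 7030 + 16 = 7046$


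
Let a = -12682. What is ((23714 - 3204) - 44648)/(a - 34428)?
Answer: 12069/23555 ≈ 0.51237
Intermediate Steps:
((23714 - 3204) - 44648)/(a - 34428) = ((23714 - 3204) - 44648)/(-12682 - 34428) = (20510 - 44648)/(-47110) = -24138*(-1/47110) = 12069/23555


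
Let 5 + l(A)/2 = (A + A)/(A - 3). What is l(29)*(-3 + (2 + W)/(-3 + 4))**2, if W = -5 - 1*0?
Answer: -2592/13 ≈ -199.38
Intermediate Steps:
W = -5 (W = -5 + 0 = -5)
l(A) = -10 + 4*A/(-3 + A) (l(A) = -10 + 2*((A + A)/(A - 3)) = -10 + 2*((2*A)/(-3 + A)) = -10 + 2*(2*A/(-3 + A)) = -10 + 4*A/(-3 + A))
l(29)*(-3 + (2 + W)/(-3 + 4))**2 = (6*(5 - 1*29)/(-3 + 29))*(-3 + (2 - 5)/(-3 + 4))**2 = (6*(5 - 29)/26)*(-3 - 3/1)**2 = (6*(1/26)*(-24))*(-3 - 3*1)**2 = -72*(-3 - 3)**2/13 = -72/13*(-6)**2 = -72/13*36 = -2592/13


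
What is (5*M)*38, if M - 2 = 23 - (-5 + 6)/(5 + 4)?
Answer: 42560/9 ≈ 4728.9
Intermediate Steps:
M = 224/9 (M = 2 + (23 - (-5 + 6)/(5 + 4)) = 2 + (23 - 1/9) = 2 + 206/9 = 224/9 ≈ 24.889)
(5*M)*38 = (5*(224/9))*38 = (1120/9)*38 = 42560/9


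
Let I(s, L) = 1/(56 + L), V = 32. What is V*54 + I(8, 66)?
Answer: 210817/122 ≈ 1728.0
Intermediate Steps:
V*54 + I(8, 66) = 32*54 + 1/(56 + 66) = 1728 + 1/122 = 210817/122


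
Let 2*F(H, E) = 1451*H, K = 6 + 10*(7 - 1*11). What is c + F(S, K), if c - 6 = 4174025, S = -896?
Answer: 3523983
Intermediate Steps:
c = 4174031 (c = 6 + 4174025 = 4174031)
K = -34 (K = 6 + 10*(7 - 11) = 6 + 10*(-4) = 6 - 40 = -34)
F(H, E) = 1451*H/2 (F(H, E) = (1451*H)/2 = 1451*H/2)
c + F(S, K) = 4174031 + (1451/2)*(-896) = 4174031 - 650048 = 3523983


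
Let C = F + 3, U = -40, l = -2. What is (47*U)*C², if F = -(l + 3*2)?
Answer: -1880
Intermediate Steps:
F = -4 (F = -(-2 + 3*2) = -(-2 + 6) = -1*4 = -4)
C = -1 (C = -4 + 3 = -1)
(47*U)*C² = (47*(-40))*(-1)² = -1880*1 = -1880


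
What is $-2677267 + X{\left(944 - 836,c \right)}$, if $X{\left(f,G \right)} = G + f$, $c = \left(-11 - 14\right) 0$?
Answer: $-2677159$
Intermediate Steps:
$c = 0$ ($c = \left(-25\right) 0 = 0$)
$-2677267 + X{\left(944 - 836,c \right)} = -2677267 + \left(0 + \left(944 - 836\right)\right) = -2677267 + \left(0 + 108\right) = -2677267 + 108 = -2677159$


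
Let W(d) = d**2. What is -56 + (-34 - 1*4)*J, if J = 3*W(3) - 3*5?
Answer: -512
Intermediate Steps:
J = 12 (J = 3*3**2 - 3*5 = 3*9 - 15 = 27 - 15 = 12)
-56 + (-34 - 1*4)*J = -56 + (-34 - 1*4)*12 = -56 + (-34 - 4)*12 = -56 - 38*12 = -56 - 456 = -512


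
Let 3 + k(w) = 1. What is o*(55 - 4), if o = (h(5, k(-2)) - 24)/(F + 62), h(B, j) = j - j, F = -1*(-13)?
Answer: -408/25 ≈ -16.320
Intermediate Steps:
k(w) = -2 (k(w) = -3 + 1 = -2)
F = 13
h(B, j) = 0
o = -8/25 (o = (0 - 24)/(13 + 62) = -24/75 = -24*1/75 = -8/25 ≈ -0.32000)
o*(55 - 4) = -8*(55 - 4)/25 = -8/25*51 = -408/25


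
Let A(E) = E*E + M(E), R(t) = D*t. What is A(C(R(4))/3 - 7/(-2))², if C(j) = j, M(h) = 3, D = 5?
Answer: 14661241/1296 ≈ 11313.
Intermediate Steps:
R(t) = 5*t
A(E) = 3 + E² (A(E) = E*E + 3 = E² + 3 = 3 + E²)
A(C(R(4))/3 - 7/(-2))² = (3 + ((5*4)/3 - 7/(-2))²)² = (3 + (20*(⅓) - 7*(-½))²)² = (3 + (20/3 + 7/2)²)² = (3 + (61/6)²)² = (3 + 3721/36)² = (3829/36)² = 14661241/1296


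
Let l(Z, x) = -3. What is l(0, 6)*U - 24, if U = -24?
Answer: 48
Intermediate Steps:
l(0, 6)*U - 24 = -3*(-24) - 24 = 72 - 24 = 48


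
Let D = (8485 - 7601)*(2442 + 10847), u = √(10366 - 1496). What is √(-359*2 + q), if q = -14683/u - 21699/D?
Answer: √(-487238897004268478322175 - 1123330546789342181810*√8870)/26050028030 ≈ 29.562*I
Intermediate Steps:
u = √8870 ≈ 94.181
D = 11747476 (D = 884*13289 = 11747476)
q = -21699/11747476 - 14683*√8870/8870 (q = -14683*√8870/8870 - 21699/11747476 = -21699/11747476 - 14683*√8870/8870 ≈ -155.90)
√(-359*2 + q) = √(-359*2 + (-21699/11747476 - 14683*√8870/8870)) = √(-718 + (-21699/11747476 - 14683*√8870/8870)) = √(-8434709467/11747476 - 14683*√8870/8870)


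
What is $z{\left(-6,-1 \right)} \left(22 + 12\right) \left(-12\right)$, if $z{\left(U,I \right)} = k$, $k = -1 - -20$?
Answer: $-7752$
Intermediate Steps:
$k = 19$ ($k = -1 + 20 = 19$)
$z{\left(U,I \right)} = 19$
$z{\left(-6,-1 \right)} \left(22 + 12\right) \left(-12\right) = 19 \left(22 + 12\right) \left(-12\right) = 19 \cdot 34 \left(-12\right) = 646 \left(-12\right) = -7752$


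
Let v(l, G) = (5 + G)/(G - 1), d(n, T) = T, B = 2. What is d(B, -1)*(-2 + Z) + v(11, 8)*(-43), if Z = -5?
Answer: -510/7 ≈ -72.857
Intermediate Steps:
v(l, G) = (5 + G)/(-1 + G)
d(B, -1)*(-2 + Z) + v(11, 8)*(-43) = -(-2 - 5) + ((5 + 8)/(-1 + 8))*(-43) = -1*(-7) + (13/7)*(-43) = 7 + ((⅐)*13)*(-43) = 7 + (13/7)*(-43) = 7 - 559/7 = -510/7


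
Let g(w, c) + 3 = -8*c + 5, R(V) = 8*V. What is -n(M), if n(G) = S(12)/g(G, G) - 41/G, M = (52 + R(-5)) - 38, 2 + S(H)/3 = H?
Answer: -313/182 ≈ -1.7198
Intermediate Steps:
S(H) = -6 + 3*H
M = -26 (M = (52 + 8*(-5)) - 38 = (52 - 40) - 38 = 12 - 38 = -26)
g(w, c) = 2 - 8*c (g(w, c) = -3 + (-8*c + 5) = -3 + (5 - 8*c) = 2 - 8*c)
n(G) = -41/G + 30/(2 - 8*G) (n(G) = (-6 + 3*12)/(2 - 8*G) - 41/G = (-6 + 36)/(2 - 8*G) - 41/G = 30/(2 - 8*G) - 41/G = -41/G + 30/(2 - 8*G))
-n(M) = -(41 - 179*(-26))/((-26)*(-1 + 4*(-26))) = -(-1)*(41 + 4654)/(26*(-1 - 104)) = -(-1)*4695/(26*(-105)) = -(-1)*(-1)*4695/(26*105) = -1*313/182 = -313/182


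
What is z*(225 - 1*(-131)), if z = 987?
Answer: 351372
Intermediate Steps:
z*(225 - 1*(-131)) = 987*(225 - 1*(-131)) = 987*(225 + 131) = 987*356 = 351372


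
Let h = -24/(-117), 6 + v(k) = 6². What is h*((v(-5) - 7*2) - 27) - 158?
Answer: -6250/39 ≈ -160.26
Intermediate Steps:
v(k) = 30 (v(k) = -6 + 6² = -6 + 36 = 30)
h = 8/39 (h = -24*(-1/117) = 8/39 ≈ 0.20513)
h*((v(-5) - 7*2) - 27) - 158 = 8*((30 - 7*2) - 27)/39 - 158 = 8*((30 - 14) - 27)/39 - 158 = 8*(16 - 27)/39 - 158 = (8/39)*(-11) - 158 = -88/39 - 158 = -6250/39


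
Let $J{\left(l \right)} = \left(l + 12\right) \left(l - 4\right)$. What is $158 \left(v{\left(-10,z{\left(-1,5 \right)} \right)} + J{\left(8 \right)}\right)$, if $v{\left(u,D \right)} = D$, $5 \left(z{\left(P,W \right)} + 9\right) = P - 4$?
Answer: $11060$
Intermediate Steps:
$z{\left(P,W \right)} = - \frac{49}{5} + \frac{P}{5}$ ($z{\left(P,W \right)} = -9 + \frac{P - 4}{5} = -9 + \frac{-4 + P}{5} = -9 + \left(- \frac{4}{5} + \frac{P}{5}\right) = - \frac{49}{5} + \frac{P}{5}$)
$J{\left(l \right)} = \left(-4 + l\right) \left(12 + l\right)$ ($J{\left(l \right)} = \left(12 + l\right) \left(-4 + l\right) = \left(-4 + l\right) \left(12 + l\right)$)
$158 \left(v{\left(-10,z{\left(-1,5 \right)} \right)} + J{\left(8 \right)}\right) = 158 \left(\left(- \frac{49}{5} + \frac{1}{5} \left(-1\right)\right) + \left(-48 + 8^{2} + 8 \cdot 8\right)\right) = 158 \left(\left(- \frac{49}{5} - \frac{1}{5}\right) + \left(-48 + 64 + 64\right)\right) = 158 \left(-10 + 80\right) = 158 \cdot 70 = 11060$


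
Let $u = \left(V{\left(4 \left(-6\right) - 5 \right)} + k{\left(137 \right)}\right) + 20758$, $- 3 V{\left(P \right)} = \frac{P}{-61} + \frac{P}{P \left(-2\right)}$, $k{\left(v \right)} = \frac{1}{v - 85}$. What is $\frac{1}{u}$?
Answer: $\frac{3172}{65844463} \approx 4.8174 \cdot 10^{-5}$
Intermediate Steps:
$k{\left(v \right)} = \frac{1}{-85 + v}$
$V{\left(P \right)} = \frac{1}{6} + \frac{P}{183}$ ($V{\left(P \right)} = - \frac{\frac{P}{-61} + \frac{P}{P \left(-2\right)}}{3} = - \frac{P \left(- \frac{1}{61}\right) + \frac{P}{\left(-2\right) P}}{3} = - \frac{- \frac{P}{61} + P \left(- \frac{1}{2 P}\right)}{3} = - \frac{- \frac{P}{61} - \frac{1}{2}}{3} = - \frac{- \frac{1}{2} - \frac{P}{61}}{3} = \frac{1}{6} + \frac{P}{183}$)
$u = \frac{65844463}{3172}$ ($u = \left(\left(\frac{1}{6} + \frac{4 \left(-6\right) - 5}{183}\right) + \frac{1}{-85 + 137}\right) + 20758 = \left(\left(\frac{1}{6} + \frac{-24 - 5}{183}\right) + \frac{1}{52}\right) + 20758 = \left(\left(\frac{1}{6} + \frac{1}{183} \left(-29\right)\right) + \frac{1}{52}\right) + 20758 = \left(\left(\frac{1}{6} - \frac{29}{183}\right) + \frac{1}{52}\right) + 20758 = \left(\frac{1}{122} + \frac{1}{52}\right) + 20758 = \frac{87}{3172} + 20758 = \frac{65844463}{3172} \approx 20758.0$)
$\frac{1}{u} = \frac{1}{\frac{65844463}{3172}} = \frac{3172}{65844463}$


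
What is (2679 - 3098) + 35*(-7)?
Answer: -664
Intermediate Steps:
(2679 - 3098) + 35*(-7) = -419 - 245 = -664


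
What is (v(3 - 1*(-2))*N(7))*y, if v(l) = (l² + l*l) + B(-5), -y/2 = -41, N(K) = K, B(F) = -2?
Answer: 27552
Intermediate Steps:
y = 82 (y = -2*(-41) = 82)
v(l) = -2 + 2*l² (v(l) = (l² + l*l) - 2 = (l² + l²) - 2 = 2*l² - 2 = -2 + 2*l²)
(v(3 - 1*(-2))*N(7))*y = ((-2 + 2*(3 - 1*(-2))²)*7)*82 = ((-2 + 2*(3 + 2)²)*7)*82 = ((-2 + 2*5²)*7)*82 = ((-2 + 2*25)*7)*82 = ((-2 + 50)*7)*82 = (48*7)*82 = 336*82 = 27552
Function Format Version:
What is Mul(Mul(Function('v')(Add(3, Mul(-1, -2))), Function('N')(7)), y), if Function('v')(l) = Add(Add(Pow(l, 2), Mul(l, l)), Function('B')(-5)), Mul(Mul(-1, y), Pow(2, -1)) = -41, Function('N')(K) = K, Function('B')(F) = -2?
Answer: 27552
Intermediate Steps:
y = 82 (y = Mul(-2, -41) = 82)
Function('v')(l) = Add(-2, Mul(2, Pow(l, 2))) (Function('v')(l) = Add(Add(Pow(l, 2), Mul(l, l)), -2) = Add(Add(Pow(l, 2), Pow(l, 2)), -2) = Add(Mul(2, Pow(l, 2)), -2) = Add(-2, Mul(2, Pow(l, 2))))
Mul(Mul(Function('v')(Add(3, Mul(-1, -2))), Function('N')(7)), y) = Mul(Mul(Add(-2, Mul(2, Pow(Add(3, Mul(-1, -2)), 2))), 7), 82) = Mul(Mul(Add(-2, Mul(2, Pow(Add(3, 2), 2))), 7), 82) = Mul(Mul(Add(-2, Mul(2, Pow(5, 2))), 7), 82) = Mul(Mul(Add(-2, Mul(2, 25)), 7), 82) = Mul(Mul(Add(-2, 50), 7), 82) = Mul(Mul(48, 7), 82) = Mul(336, 82) = 27552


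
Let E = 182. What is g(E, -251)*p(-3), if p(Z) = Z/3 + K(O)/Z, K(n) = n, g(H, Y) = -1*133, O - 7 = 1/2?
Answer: 931/2 ≈ 465.50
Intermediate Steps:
O = 15/2 (O = 7 + 1/2 = 7 + 1*(½) = 7 + ½ = 15/2 ≈ 7.5000)
g(H, Y) = -133
p(Z) = Z/3 + 15/(2*Z)
g(E, -251)*p(-3) = -133*((⅓)*(-3) + (15/2)/(-3)) = -133*(-1 + (15/2)*(-⅓)) = -133*(-1 - 5/2) = -133*(-7/2) = 931/2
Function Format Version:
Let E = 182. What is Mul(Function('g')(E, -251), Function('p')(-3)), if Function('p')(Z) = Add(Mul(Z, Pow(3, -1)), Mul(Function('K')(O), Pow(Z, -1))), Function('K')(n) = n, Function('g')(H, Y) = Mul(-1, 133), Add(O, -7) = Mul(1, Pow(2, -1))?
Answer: Rational(931, 2) ≈ 465.50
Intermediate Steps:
O = Rational(15, 2) (O = Add(7, Mul(1, Pow(2, -1))) = Add(7, Mul(1, Rational(1, 2))) = Add(7, Rational(1, 2)) = Rational(15, 2) ≈ 7.5000)
Function('g')(H, Y) = -133
Function('p')(Z) = Add(Mul(Rational(1, 3), Z), Mul(Rational(15, 2), Pow(Z, -1))) (Function('p')(Z) = Add(Mul(Z, Pow(3, -1)), Mul(Rational(15, 2), Pow(Z, -1))) = Add(Mul(Z, Rational(1, 3)), Mul(Rational(15, 2), Pow(Z, -1))) = Add(Mul(Rational(1, 3), Z), Mul(Rational(15, 2), Pow(Z, -1))))
Mul(Function('g')(E, -251), Function('p')(-3)) = Mul(-133, Add(Mul(Rational(1, 3), -3), Mul(Rational(15, 2), Pow(-3, -1)))) = Mul(-133, Add(-1, Mul(Rational(15, 2), Rational(-1, 3)))) = Mul(-133, Add(-1, Rational(-5, 2))) = Mul(-133, Rational(-7, 2)) = Rational(931, 2)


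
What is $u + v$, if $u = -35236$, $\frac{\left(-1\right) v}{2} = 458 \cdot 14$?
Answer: $-48060$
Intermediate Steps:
$v = -12824$ ($v = - 2 \cdot 458 \cdot 14 = \left(-2\right) 6412 = -12824$)
$u + v = -35236 - 12824 = -48060$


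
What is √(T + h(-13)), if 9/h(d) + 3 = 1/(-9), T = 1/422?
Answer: I*√25222729/2954 ≈ 1.7001*I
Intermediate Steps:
T = 1/422 ≈ 0.0023697
h(d) = -81/28 (h(d) = 9/(-3 + 1/(-9)) = 9/(-3 - ⅑) = 9/(-28/9) = 9*(-9/28) = -81/28)
√(T + h(-13)) = √(1/422 - 81/28) = √(-17077/5908) = I*√25222729/2954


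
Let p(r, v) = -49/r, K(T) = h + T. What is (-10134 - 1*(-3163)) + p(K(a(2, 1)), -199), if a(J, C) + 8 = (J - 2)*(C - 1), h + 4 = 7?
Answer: -34806/5 ≈ -6961.2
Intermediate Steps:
h = 3 (h = -4 + 7 = 3)
a(J, C) = -8 + (-1 + C)*(-2 + J) (a(J, C) = -8 + (J - 2)*(C - 1) = -8 + (-2 + J)*(-1 + C) = -8 + (-1 + C)*(-2 + J))
K(T) = 3 + T
(-10134 - 1*(-3163)) + p(K(a(2, 1)), -199) = (-10134 - 1*(-3163)) - 49/(3 + (-6 - 1*2 - 2*1 + 1*2)) = (-10134 + 3163) - 49/(3 + (-6 - 2 - 2 + 2)) = -6971 - 49/(3 - 8) = -6971 - 49/(-5) = -6971 - 49*(-1/5) = -6971 + 49/5 = -34806/5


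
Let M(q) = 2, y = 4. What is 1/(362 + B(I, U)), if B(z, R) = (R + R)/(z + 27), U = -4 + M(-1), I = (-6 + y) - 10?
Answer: 15/5426 ≈ 0.0027645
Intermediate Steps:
I = -12 (I = (-6 + 4) - 10 = -2 - 10 = -12)
U = -2 (U = -4 + 2 = -2)
B(z, R) = 2*R/(27 + z) (B(z, R) = (2*R)/(27 + z) = 2*R/(27 + z))
1/(362 + B(I, U)) = 1/(362 + 2*(-2)/(27 - 12)) = 1/(362 + 2*(-2)/15) = 1/(362 + 2*(-2)*(1/15)) = 1/(362 - 4/15) = 1/(5426/15) = 15/5426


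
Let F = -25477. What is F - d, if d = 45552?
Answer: -71029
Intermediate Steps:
F - d = -25477 - 1*45552 = -25477 - 45552 = -71029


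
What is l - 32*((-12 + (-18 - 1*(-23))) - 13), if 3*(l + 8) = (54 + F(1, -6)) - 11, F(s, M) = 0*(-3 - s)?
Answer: 1939/3 ≈ 646.33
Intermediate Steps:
F(s, M) = 0
l = 19/3 (l = -8 + ((54 + 0) - 11)/3 = -8 + (54 - 11)/3 = -8 + (1/3)*43 = -8 + 43/3 = 19/3 ≈ 6.3333)
l - 32*((-12 + (-18 - 1*(-23))) - 13) = 19/3 - 32*((-12 + (-18 - 1*(-23))) - 13) = 19/3 - 32*((-12 + (-18 + 23)) - 13) = 19/3 - 32*((-12 + 5) - 13) = 19/3 - 32*(-7 - 13) = 19/3 - 32*(-20) = 19/3 + 640 = 1939/3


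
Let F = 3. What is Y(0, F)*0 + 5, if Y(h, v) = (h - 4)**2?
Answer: 5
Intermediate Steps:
Y(h, v) = (-4 + h)**2
Y(0, F)*0 + 5 = (-4 + 0)**2*0 + 5 = (-4)**2*0 + 5 = 16*0 + 5 = 0 + 5 = 5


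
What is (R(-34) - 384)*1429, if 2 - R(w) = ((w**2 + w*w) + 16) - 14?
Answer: -3852584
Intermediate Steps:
R(w) = -2*w**2 (R(w) = 2 - (((w**2 + w*w) + 16) - 14) = 2 - (((w**2 + w**2) + 16) - 14) = 2 - ((2*w**2 + 16) - 14) = 2 - ((16 + 2*w**2) - 14) = 2 - (2 + 2*w**2) = 2 + (-2 - 2*w**2) = -2*w**2)
(R(-34) - 384)*1429 = (-2*(-34)**2 - 384)*1429 = (-2*1156 - 384)*1429 = (-2312 - 384)*1429 = -2696*1429 = -3852584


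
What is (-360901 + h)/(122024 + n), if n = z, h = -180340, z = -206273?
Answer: 541241/84249 ≈ 6.4243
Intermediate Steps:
n = -206273
(-360901 + h)/(122024 + n) = (-360901 - 180340)/(122024 - 206273) = -541241/(-84249) = -541241*(-1/84249) = 541241/84249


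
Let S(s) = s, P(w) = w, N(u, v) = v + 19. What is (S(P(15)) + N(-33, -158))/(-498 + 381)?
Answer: 124/117 ≈ 1.0598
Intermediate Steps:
N(u, v) = 19 + v
(S(P(15)) + N(-33, -158))/(-498 + 381) = (15 + (19 - 158))/(-498 + 381) = (15 - 139)/(-117) = -124*(-1/117) = 124/117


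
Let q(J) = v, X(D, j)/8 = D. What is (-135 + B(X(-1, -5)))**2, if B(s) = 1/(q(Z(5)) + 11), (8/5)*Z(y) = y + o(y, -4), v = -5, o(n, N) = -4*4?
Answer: 654481/36 ≈ 18180.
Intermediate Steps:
o(n, N) = -16
X(D, j) = 8*D
Z(y) = -10 + 5*y/8 (Z(y) = 5*(y - 16)/8 = 5*(-16 + y)/8 = -10 + 5*y/8)
q(J) = -5
B(s) = 1/6 (B(s) = 1/(-5 + 11) = 1/6)
(-135 + B(X(-1, -5)))**2 = (-135 + 1/6)**2 = (-809/6)**2 = 654481/36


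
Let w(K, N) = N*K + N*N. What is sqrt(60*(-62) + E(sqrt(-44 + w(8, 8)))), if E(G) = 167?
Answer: I*sqrt(3553) ≈ 59.607*I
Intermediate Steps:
w(K, N) = N**2 + K*N (w(K, N) = K*N + N**2 = N**2 + K*N)
sqrt(60*(-62) + E(sqrt(-44 + w(8, 8)))) = sqrt(60*(-62) + 167) = sqrt(-3720 + 167) = sqrt(-3553) = I*sqrt(3553)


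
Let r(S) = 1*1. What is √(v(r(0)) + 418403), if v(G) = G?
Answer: 2*√104601 ≈ 646.84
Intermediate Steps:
r(S) = 1
√(v(r(0)) + 418403) = √(1 + 418403) = √418404 = 2*√104601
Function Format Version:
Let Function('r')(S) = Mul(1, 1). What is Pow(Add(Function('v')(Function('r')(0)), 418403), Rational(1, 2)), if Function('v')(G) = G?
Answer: Mul(2, Pow(104601, Rational(1, 2))) ≈ 646.84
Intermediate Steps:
Function('r')(S) = 1
Pow(Add(Function('v')(Function('r')(0)), 418403), Rational(1, 2)) = Pow(Add(1, 418403), Rational(1, 2)) = Pow(418404, Rational(1, 2)) = Mul(2, Pow(104601, Rational(1, 2)))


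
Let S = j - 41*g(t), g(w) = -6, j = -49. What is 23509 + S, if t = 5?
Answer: 23706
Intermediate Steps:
S = 197 (S = -49 - 41*(-6) = -49 + 246 = 197)
23509 + S = 23509 + 197 = 23706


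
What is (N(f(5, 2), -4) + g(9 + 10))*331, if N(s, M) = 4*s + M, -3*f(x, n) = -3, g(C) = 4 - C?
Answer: -4965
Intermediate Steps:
f(x, n) = 1 (f(x, n) = -1/3*(-3) = 1)
N(s, M) = M + 4*s
(N(f(5, 2), -4) + g(9 + 10))*331 = ((-4 + 4*1) + (4 - (9 + 10)))*331 = ((-4 + 4) + (4 - 1*19))*331 = (0 + (4 - 19))*331 = (0 - 15)*331 = -15*331 = -4965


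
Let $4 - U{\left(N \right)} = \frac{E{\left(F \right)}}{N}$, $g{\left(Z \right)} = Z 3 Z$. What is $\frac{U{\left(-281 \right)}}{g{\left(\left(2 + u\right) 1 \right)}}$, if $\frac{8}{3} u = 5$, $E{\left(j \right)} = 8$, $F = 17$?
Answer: $\frac{72448}{810123} \approx 0.089428$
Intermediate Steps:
$u = \frac{15}{8}$ ($u = \frac{3}{8} \cdot 5 = \frac{15}{8} \approx 1.875$)
$g{\left(Z \right)} = 3 Z^{2}$ ($g{\left(Z \right)} = 3 Z Z = 3 Z^{2}$)
$U{\left(N \right)} = 4 - \frac{8}{N}$
$\frac{U{\left(-281 \right)}}{g{\left(\left(2 + u\right) 1 \right)}} = \frac{4 - \frac{8}{-281}}{3 \left(\left(2 + \frac{15}{8}\right) 1\right)^{2}} = \frac{4 - - \frac{8}{281}}{3 \left(\frac{31}{8} \cdot 1\right)^{2}} = \frac{4 + \frac{8}{281}}{3 \left(\frac{31}{8}\right)^{2}} = \frac{1132}{281 \cdot 3 \cdot \frac{961}{64}} = \frac{1132}{281 \cdot \frac{2883}{64}} = \frac{1132}{281} \cdot \frac{64}{2883} = \frac{72448}{810123}$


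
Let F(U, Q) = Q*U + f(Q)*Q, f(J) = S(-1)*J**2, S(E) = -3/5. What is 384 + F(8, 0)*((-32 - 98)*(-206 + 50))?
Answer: 384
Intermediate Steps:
S(E) = -3/5 (S(E) = -3*1/5 = -3/5)
f(J) = -3*J**2/5
F(U, Q) = -3*Q**3/5 + Q*U (F(U, Q) = Q*U + (-3*Q**2/5)*Q = Q*U - 3*Q**3/5 = -3*Q**3/5 + Q*U)
384 + F(8, 0)*((-32 - 98)*(-206 + 50)) = 384 + (0*(8 - 3/5*0**2))*((-32 - 98)*(-206 + 50)) = 384 + (0*(8 - 3/5*0))*(-130*(-156)) = 384 + (0*(8 + 0))*20280 = 384 + (0*8)*20280 = 384 + 0*20280 = 384 + 0 = 384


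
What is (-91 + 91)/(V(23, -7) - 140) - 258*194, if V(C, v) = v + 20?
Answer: -50052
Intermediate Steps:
V(C, v) = 20 + v
(-91 + 91)/(V(23, -7) - 140) - 258*194 = (-91 + 91)/((20 - 7) - 140) - 258*194 = 0/(13 - 140) - 50052 = 0/(-127) - 50052 = 0*(-1/127) - 50052 = 0 - 50052 = -50052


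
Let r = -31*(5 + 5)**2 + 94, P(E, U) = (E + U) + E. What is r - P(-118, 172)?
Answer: -2942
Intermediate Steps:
P(E, U) = U + 2*E
r = -3006 (r = -31*10**2 + 94 = -31*100 + 94 = -3100 + 94 = -3006)
r - P(-118, 172) = -3006 - (172 + 2*(-118)) = -3006 - (172 - 236) = -3006 - 1*(-64) = -3006 + 64 = -2942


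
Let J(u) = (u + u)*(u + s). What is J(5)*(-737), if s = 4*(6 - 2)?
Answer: -154770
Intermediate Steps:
s = 16 (s = 4*4 = 16)
J(u) = 2*u*(16 + u) (J(u) = (u + u)*(u + 16) = (2*u)*(16 + u) = 2*u*(16 + u))
J(5)*(-737) = (2*5*(16 + 5))*(-737) = (2*5*21)*(-737) = 210*(-737) = -154770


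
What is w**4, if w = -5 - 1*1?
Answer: 1296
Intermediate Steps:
w = -6 (w = -5 - 1 = -6)
w**4 = (-6)**4 = 1296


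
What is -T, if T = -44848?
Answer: 44848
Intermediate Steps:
-T = -1*(-44848) = 44848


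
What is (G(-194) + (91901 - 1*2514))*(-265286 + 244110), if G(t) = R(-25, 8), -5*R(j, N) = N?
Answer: -9464126152/5 ≈ -1.8928e+9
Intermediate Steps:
R(j, N) = -N/5
G(t) = -8/5 (G(t) = -⅕*8 = -8/5)
(G(-194) + (91901 - 1*2514))*(-265286 + 244110) = (-8/5 + (91901 - 1*2514))*(-265286 + 244110) = (-8/5 + (91901 - 2514))*(-21176) = (-8/5 + 89387)*(-21176) = (446927/5)*(-21176) = -9464126152/5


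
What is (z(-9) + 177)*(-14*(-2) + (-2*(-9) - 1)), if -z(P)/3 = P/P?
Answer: 7830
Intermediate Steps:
z(P) = -3 (z(P) = -3*P/P = -3*1 = -3)
(z(-9) + 177)*(-14*(-2) + (-2*(-9) - 1)) = (-3 + 177)*(-14*(-2) + (-2*(-9) - 1)) = 174*(28 + (18 - 1)) = 174*(28 + 17) = 174*45 = 7830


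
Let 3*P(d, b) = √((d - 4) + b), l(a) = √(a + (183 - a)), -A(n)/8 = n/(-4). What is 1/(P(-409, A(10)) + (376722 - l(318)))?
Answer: 3/(1130166 - 3*√183 + I*√393) ≈ 2.6546e-6 - 4.6565e-11*I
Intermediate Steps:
A(n) = 2*n (A(n) = -8*n/(-4) = -8*n*(-1)/4 = -(-2)*n = 2*n)
l(a) = √183
P(d, b) = √(-4 + b + d)/3 (P(d, b) = √((d - 4) + b)/3 = √((-4 + d) + b)/3 = √(-4 + b + d)/3)
1/(P(-409, A(10)) + (376722 - l(318))) = 1/(√(-4 + 2*10 - 409)/3 + (376722 - √183)) = 1/(√(-4 + 20 - 409)/3 + (376722 - √183)) = 1/(√(-393)/3 + (376722 - √183)) = 1/((I*√393)/3 + (376722 - √183)) = 1/(I*√393/3 + (376722 - √183)) = 1/(376722 - √183 + I*√393/3)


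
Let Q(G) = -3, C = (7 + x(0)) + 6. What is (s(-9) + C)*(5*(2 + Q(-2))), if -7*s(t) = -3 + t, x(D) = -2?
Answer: -445/7 ≈ -63.571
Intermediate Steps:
s(t) = 3/7 - t/7 (s(t) = -(-3 + t)/7 = 3/7 - t/7)
C = 11 (C = (7 - 2) + 6 = 5 + 6 = 11)
(s(-9) + C)*(5*(2 + Q(-2))) = ((3/7 - ⅐*(-9)) + 11)*(5*(2 - 3)) = ((3/7 + 9/7) + 11)*(5*(-1)) = (12/7 + 11)*(-5) = (89/7)*(-5) = -445/7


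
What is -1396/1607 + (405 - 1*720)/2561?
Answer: -4081361/4115527 ≈ -0.99170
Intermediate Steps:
-1396/1607 + (405 - 1*720)/2561 = -1396*1/1607 + (405 - 720)*(1/2561) = -1396/1607 - 315*1/2561 = -1396/1607 - 315/2561 = -4081361/4115527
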